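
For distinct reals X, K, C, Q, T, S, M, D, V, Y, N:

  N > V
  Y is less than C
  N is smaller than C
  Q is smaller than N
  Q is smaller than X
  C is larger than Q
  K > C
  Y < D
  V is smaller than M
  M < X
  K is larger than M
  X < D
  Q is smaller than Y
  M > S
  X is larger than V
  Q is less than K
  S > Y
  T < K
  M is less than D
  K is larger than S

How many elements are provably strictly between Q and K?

Chaining upward from Q reaches: N, Y, S, M, C, X, D.
Chaining downward from K reaches: V, N, T, Y, S, M, C.
Strictly between Q and K are those in both lists: N, Y, S, M, C — 5 elements.

5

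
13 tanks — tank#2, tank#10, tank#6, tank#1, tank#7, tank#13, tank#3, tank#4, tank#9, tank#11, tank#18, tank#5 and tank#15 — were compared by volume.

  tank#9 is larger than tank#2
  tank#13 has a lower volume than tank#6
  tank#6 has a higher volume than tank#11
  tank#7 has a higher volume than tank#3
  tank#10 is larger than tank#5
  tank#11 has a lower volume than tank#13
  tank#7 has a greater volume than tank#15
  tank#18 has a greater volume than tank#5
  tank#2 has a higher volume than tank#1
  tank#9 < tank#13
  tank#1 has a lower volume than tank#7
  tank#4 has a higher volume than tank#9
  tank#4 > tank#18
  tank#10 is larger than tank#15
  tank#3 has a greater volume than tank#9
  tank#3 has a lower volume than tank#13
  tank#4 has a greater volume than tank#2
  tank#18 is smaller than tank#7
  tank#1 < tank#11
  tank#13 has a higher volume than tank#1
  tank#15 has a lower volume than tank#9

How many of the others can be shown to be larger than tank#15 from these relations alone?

7

From tank#15 the given relations immediately reach tank#9, tank#7, tank#10.
From those, tank#3, tank#13, tank#4 — 6 in total.
From those, tank#6 — 7 in total.
No other element is forced above tank#15 by the given relations, so the count is 7.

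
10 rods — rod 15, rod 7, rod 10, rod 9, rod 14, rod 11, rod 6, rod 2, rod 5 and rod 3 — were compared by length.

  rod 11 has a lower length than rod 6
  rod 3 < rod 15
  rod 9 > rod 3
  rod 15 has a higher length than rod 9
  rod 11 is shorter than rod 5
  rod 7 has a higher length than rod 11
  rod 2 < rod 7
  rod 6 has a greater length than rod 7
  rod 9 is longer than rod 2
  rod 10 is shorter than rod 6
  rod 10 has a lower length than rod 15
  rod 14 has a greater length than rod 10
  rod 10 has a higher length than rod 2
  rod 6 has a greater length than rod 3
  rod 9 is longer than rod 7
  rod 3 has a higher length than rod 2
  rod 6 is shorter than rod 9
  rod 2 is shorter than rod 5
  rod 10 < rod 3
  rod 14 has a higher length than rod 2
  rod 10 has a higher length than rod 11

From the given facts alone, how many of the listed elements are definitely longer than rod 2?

8

The elements the relations force above rod 2 are rod 10, rod 7, rod 3, rod 5, rod 6, rod 9, rod 14, rod 15 — no chain reaches any other.
That is 8.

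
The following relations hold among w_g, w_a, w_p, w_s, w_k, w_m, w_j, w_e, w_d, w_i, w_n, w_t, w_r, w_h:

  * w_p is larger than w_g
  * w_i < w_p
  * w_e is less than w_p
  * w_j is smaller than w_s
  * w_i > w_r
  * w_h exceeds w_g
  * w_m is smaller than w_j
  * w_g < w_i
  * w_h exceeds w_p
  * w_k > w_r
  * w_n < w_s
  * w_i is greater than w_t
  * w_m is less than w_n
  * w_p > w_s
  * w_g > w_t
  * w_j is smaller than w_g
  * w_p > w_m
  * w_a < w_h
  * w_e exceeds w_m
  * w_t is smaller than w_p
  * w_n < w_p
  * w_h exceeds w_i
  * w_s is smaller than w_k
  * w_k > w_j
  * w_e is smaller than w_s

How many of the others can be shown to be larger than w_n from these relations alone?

From w_n the given relations immediately reach w_s, w_p.
From those, w_k, w_h — 4 in total.
Nothing else is reachable above w_n; 4 in all.

4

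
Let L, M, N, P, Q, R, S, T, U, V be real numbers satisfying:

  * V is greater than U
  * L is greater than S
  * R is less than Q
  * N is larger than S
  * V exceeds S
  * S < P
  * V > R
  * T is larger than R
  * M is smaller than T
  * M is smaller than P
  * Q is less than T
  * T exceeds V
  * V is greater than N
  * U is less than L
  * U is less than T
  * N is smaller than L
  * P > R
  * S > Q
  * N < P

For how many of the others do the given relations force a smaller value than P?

5

From P the given relations immediately reach M, R, S, N.
From those, Q — 5 in total.
No other element is forced below P by the given relations, so the count is 5.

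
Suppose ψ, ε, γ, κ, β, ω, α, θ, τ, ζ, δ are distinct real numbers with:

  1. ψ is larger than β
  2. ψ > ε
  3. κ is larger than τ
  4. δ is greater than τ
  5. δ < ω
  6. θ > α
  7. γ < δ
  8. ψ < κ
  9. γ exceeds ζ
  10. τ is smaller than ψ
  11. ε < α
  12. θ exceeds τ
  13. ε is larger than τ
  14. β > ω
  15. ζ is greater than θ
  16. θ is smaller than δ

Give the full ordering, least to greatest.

τ < ε < α < θ < ζ < γ < δ < ω < β < ψ < κ

The consecutive links are each given: τ < ε; ε < α; α < θ; θ < ζ; ζ < γ; γ < δ; δ < ω; ω < β; β < ψ; ψ < κ.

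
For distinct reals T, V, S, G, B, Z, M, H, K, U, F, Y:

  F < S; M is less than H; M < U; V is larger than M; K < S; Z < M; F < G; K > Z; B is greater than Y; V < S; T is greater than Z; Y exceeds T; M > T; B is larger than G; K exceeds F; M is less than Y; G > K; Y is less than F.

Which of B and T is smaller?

Chaining the given relations: T < M < Y < F < K < G < B.
So T < B; T is the smaller of the two.

T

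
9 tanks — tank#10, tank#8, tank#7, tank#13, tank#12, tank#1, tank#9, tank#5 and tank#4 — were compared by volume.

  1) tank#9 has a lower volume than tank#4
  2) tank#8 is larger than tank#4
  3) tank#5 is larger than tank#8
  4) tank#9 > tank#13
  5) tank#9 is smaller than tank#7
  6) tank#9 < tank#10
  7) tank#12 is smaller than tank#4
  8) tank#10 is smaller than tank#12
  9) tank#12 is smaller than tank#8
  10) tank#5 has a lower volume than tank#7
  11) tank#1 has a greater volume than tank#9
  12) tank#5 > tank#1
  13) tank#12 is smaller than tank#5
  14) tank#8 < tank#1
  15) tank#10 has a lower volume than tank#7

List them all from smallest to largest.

tank#13 < tank#9 < tank#10 < tank#12 < tank#4 < tank#8 < tank#1 < tank#5 < tank#7

Each adjacent pair is fixed by a given relation: tank#13 < tank#9; tank#9 < tank#10; tank#10 < tank#12; tank#12 < tank#4; tank#4 < tank#8; tank#8 < tank#1; tank#1 < tank#5; tank#5 < tank#7. Chaining them end to end gives the full order.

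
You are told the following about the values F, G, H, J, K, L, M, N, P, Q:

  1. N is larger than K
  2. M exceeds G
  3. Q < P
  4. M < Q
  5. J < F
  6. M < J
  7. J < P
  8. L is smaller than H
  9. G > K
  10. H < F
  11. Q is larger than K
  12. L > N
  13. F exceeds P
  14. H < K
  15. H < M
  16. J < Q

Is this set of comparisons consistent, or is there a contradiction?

Chaining the given relations yields N < L < H < K, so N < K. But one relation states K < N. These cannot both hold.

inconsistent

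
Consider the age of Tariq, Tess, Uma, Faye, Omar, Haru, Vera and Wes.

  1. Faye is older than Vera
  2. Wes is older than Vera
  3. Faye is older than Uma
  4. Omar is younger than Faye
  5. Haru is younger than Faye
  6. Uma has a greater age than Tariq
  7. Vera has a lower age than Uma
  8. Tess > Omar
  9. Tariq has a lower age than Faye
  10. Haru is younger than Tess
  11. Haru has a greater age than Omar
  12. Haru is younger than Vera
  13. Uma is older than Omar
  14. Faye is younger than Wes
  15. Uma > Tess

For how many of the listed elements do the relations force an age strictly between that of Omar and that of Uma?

3

The relations place Omar below Uma. An element lies strictly between them when it is forced above Omar and also forced below Uma.
Above Omar: {Haru, Vera, Tess, Faye, Wes}. Below Uma: {Tariq, Haru, Vera, Tess}.
Intersection: {Haru, Vera, Tess} — 3.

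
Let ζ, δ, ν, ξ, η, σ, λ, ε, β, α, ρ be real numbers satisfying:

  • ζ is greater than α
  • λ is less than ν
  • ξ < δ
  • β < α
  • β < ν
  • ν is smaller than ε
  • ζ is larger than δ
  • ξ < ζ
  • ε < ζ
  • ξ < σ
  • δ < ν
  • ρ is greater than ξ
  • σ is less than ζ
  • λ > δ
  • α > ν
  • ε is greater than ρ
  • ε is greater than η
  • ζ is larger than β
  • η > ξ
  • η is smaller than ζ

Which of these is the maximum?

Chaining downward from ζ: directly below it, ξ, δ, β, η, σ, α, ε; then ρ, ν; then λ.
That covers every other element, and nothing is given above ζ, so ζ is the maximum.

ζ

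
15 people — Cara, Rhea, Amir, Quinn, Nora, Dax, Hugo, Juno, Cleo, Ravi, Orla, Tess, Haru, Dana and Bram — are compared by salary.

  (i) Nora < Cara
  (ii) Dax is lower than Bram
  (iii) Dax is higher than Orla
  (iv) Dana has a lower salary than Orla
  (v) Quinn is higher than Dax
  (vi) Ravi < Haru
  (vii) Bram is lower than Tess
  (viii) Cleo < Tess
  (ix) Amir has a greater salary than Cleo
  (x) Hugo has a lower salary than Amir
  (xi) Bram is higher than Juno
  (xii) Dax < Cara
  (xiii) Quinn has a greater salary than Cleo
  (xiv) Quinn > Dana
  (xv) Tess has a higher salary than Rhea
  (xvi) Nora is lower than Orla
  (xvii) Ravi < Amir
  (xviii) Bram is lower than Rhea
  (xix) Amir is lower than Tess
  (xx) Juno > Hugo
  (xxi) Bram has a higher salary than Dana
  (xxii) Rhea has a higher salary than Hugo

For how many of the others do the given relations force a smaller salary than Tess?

11

From Tess the given relations immediately reach Cleo, Amir, Bram, Rhea.
From those, Hugo, Ravi, Dana, Dax, Juno — 9 in total.
From those, Orla — 10 in total.
From those, Nora — 11 in total.
No other element is forced below Tess by the given relations, so the count is 11.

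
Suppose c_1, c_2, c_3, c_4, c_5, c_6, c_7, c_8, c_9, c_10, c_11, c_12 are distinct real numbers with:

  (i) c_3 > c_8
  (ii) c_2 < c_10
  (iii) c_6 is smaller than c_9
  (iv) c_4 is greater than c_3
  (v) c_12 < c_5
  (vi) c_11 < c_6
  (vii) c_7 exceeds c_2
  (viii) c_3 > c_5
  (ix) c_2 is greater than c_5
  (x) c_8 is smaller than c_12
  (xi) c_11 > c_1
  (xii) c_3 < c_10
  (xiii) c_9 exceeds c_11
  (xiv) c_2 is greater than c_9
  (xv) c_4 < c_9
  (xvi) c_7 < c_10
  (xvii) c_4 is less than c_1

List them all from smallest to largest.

Each adjacent pair is fixed by a given relation: c_8 < c_12; c_12 < c_5; c_5 < c_3; c_3 < c_4; c_4 < c_1; c_1 < c_11; c_11 < c_6; c_6 < c_9; c_9 < c_2; c_2 < c_7; c_7 < c_10. Chaining them end to end gives the full order.

c_8 < c_12 < c_5 < c_3 < c_4 < c_1 < c_11 < c_6 < c_9 < c_2 < c_7 < c_10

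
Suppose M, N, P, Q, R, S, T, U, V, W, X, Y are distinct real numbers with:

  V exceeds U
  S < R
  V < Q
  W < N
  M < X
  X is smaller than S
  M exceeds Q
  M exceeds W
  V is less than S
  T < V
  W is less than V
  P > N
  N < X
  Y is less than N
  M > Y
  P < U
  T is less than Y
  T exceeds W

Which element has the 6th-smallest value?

Piecing the relations together gives one ordering: W < T < Y < N < P < U < V < Q < M < X < S < R.
Counting 6 from the smallest end gives U.

U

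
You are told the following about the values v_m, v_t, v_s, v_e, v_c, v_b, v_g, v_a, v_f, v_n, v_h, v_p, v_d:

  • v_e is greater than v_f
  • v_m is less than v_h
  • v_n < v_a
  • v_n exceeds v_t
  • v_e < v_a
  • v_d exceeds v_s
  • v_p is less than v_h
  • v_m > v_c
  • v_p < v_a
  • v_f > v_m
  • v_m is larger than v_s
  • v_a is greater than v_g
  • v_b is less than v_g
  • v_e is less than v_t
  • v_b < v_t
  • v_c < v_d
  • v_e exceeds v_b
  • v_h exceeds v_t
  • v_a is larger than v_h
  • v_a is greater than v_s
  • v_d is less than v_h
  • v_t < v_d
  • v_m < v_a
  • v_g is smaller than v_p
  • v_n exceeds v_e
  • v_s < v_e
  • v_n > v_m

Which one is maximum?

v_a

Chaining downward from v_a: directly below it, v_s, v_m, v_e, v_n, v_g, v_p, v_h; then v_c, v_b, v_f, v_t, v_d.
That covers every other element, and nothing is given above v_a, so v_a is the maximum.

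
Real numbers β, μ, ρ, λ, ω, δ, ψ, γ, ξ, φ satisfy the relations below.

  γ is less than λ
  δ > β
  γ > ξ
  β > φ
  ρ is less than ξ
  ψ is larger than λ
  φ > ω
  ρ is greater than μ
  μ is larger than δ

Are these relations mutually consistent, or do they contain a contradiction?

Every relation is compatible with ω < φ < β < δ < μ < ρ < ξ < γ < λ < ψ; the set is consistent.

consistent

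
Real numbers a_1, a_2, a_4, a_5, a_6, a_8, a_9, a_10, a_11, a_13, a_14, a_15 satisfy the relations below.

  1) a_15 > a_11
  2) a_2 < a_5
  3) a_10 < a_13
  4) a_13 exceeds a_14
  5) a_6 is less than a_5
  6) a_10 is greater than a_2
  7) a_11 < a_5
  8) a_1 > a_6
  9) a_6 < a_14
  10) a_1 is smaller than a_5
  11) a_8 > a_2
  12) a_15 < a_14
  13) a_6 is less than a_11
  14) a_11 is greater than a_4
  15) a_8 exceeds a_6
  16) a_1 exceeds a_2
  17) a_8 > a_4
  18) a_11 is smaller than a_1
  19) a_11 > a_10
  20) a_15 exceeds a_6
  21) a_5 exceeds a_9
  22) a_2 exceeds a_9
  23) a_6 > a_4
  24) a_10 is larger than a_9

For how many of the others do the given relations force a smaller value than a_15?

From a_15 the given relations immediately reach a_6, a_11.
From those, a_4, a_10 — 4 in total.
From those, a_9, a_2 — 6 in total.
No other element is forced below a_15 by the given relations, so the count is 6.

6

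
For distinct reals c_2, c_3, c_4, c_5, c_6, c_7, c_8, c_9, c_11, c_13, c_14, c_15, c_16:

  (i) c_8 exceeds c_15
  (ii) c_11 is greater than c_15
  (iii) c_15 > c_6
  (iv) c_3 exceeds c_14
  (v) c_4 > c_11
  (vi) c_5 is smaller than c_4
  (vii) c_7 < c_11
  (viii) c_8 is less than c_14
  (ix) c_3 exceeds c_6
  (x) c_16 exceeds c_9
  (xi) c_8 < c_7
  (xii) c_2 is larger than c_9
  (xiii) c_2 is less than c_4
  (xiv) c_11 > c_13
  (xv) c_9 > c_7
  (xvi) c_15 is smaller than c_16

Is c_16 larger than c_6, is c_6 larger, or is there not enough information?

c_16

The relevant relations are c_6 < c_15; c_15 < c_8; c_8 < c_7; c_7 < c_9; c_9 < c_16.
Chaining these gives c_6 < c_15 < c_8 < c_7 < c_9 < c_16.
So c_16 is larger.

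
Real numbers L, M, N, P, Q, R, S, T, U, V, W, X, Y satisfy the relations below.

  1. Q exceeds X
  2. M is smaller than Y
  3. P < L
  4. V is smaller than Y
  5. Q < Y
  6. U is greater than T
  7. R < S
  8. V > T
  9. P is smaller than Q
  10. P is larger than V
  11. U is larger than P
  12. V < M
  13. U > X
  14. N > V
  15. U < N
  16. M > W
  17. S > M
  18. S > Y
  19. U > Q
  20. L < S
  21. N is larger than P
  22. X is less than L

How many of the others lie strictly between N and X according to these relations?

Chaining upward from X reaches: Q, U, L, Y, S.
Chaining downward from N reaches: T, V, P, Q, U.
Strictly between X and N are those in both lists: Q, U — 2 elements.

2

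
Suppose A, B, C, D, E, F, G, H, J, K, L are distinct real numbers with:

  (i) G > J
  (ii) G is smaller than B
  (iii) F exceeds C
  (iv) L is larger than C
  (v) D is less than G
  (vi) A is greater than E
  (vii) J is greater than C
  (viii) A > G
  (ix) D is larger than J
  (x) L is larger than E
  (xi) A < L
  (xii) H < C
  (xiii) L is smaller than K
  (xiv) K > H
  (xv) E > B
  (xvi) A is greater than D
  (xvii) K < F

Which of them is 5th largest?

E

Chaining the given pairs: H < C < J < D < G < B < E < A < L < K < F.
Counting 5 from the largest end gives E.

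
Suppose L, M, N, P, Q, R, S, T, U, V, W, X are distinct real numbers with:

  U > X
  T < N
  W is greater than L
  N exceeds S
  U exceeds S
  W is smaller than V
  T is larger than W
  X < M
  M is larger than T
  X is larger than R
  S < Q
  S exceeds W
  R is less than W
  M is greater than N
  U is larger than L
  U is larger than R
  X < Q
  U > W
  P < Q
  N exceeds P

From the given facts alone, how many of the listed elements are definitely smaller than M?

From M the given relations immediately reach T, X, N.
From those, R, P, W, S — 7 in total.
From those, L — 8 in total.
Nothing else is reachable below M; 8 in all.

8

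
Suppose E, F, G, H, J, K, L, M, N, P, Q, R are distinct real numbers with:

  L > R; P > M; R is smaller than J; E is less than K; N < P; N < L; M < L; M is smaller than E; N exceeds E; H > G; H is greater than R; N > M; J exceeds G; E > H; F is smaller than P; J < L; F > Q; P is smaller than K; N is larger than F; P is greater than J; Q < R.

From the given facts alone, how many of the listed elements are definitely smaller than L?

9

From L the given relations immediately reach M, R, J, N.
From those, Q, G, F, E — 8 in total.
From those, H — 9 in total.
No other element is forced below L by the given relations, so the count is 9.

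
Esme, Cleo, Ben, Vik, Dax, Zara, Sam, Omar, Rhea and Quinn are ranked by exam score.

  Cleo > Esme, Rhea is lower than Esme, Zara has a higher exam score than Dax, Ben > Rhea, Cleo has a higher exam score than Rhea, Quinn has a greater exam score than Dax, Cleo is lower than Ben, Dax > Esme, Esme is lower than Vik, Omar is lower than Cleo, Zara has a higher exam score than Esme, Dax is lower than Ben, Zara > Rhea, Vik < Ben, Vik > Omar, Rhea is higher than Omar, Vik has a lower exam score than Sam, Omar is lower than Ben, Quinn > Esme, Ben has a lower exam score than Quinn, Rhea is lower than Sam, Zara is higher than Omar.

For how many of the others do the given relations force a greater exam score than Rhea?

8

From Rhea the given relations immediately reach Esme, Cleo, Sam, Ben, Zara.
From those, Vik, Dax, Quinn — 8 in total.
No other element is forced above Rhea by the given relations, so the count is 8.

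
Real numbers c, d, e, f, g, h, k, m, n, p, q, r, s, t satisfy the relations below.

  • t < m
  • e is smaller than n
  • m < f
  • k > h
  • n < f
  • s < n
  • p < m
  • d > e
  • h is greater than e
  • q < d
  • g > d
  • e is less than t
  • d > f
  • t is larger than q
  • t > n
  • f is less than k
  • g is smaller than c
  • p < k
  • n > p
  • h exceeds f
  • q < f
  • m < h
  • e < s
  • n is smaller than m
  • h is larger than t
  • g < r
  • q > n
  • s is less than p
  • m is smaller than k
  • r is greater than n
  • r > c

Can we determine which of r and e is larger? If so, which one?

r

Link the given pairs in sequence: e < s; s < p; p < n; n < q; q < t; t < m; m < f; f < d; d < g; g < c; c < r.
Chaining these gives e < s < p < n < q < t < m < f < d < g < c < r.
So r is larger.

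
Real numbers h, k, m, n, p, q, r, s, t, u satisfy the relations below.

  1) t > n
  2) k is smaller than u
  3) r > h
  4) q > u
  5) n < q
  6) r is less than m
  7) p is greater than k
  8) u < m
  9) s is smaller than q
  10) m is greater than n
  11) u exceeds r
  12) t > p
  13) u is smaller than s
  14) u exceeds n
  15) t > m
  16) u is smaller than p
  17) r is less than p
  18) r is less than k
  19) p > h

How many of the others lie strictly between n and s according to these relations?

1

The relations place n below s. An element lies strictly between them when it is forced above n and also forced below s.
Above n: {u, p, m, q, t}. Below s: {h, r, k, u}.
Intersection: {u} — 1.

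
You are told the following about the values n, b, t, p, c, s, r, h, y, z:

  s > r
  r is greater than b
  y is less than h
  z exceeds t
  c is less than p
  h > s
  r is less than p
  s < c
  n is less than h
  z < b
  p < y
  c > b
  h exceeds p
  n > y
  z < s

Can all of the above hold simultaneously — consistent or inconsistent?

Every relation is compatible with t < z < b < r < s < c < p < y < n < h; the set is consistent.

consistent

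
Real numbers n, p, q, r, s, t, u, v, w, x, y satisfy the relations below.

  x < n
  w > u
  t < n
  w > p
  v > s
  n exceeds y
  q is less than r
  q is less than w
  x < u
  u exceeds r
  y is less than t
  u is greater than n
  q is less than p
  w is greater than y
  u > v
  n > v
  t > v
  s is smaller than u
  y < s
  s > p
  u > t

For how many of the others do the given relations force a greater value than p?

6

The elements the relations force above p are s, v, t, n, u, w — no chain reaches any other.
That is 6.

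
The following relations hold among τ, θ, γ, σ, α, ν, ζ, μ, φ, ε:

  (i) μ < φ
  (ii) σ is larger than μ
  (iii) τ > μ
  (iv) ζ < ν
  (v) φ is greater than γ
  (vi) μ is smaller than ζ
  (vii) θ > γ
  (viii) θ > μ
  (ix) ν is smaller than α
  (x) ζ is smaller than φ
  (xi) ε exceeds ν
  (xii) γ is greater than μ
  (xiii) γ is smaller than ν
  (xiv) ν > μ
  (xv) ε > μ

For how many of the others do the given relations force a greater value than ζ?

4

From ζ the given relations immediately reach ν, φ.
From those, ε, α — 4 in total.
No other element is forced above ζ by the given relations, so the count is 4.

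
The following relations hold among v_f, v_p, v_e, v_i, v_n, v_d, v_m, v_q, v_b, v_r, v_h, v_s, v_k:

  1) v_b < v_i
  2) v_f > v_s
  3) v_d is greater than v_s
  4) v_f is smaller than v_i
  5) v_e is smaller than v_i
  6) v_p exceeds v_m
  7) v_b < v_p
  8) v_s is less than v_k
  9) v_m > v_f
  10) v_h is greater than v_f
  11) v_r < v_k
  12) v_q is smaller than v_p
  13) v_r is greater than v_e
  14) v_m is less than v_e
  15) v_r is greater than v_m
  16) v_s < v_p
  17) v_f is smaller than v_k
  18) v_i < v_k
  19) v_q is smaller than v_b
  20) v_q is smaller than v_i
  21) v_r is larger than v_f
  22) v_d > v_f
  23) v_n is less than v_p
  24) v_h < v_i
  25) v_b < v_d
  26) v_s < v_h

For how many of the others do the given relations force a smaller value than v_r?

Directly below v_r: v_f, v_m, v_e.
One step further: v_s (4 so far).
Nothing else is reachable below v_r; 4 in all.

4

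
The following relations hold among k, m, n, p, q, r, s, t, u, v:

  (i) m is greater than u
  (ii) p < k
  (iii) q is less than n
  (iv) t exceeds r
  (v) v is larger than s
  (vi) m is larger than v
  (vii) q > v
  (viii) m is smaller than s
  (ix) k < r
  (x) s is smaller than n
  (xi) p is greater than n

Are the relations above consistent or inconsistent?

inconsistent

Chaining the given relations yields m < s < v, so m < v. But one relation states v < m. These cannot both hold.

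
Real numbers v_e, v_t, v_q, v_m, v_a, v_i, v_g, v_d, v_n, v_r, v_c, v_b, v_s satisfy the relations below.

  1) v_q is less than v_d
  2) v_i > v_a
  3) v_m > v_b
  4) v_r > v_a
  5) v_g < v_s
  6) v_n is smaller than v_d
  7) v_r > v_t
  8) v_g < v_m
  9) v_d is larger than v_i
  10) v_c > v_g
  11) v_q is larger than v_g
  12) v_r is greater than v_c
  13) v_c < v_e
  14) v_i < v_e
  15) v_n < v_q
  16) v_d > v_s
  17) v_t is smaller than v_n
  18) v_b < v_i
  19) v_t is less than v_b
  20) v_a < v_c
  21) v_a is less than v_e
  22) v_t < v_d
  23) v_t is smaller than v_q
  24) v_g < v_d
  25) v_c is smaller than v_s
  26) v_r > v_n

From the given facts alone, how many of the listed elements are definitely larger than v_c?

4

Directly above v_c: v_s, v_r, v_e.
One step further: v_d (4 so far).
Nothing else is reachable above v_c; 4 in all.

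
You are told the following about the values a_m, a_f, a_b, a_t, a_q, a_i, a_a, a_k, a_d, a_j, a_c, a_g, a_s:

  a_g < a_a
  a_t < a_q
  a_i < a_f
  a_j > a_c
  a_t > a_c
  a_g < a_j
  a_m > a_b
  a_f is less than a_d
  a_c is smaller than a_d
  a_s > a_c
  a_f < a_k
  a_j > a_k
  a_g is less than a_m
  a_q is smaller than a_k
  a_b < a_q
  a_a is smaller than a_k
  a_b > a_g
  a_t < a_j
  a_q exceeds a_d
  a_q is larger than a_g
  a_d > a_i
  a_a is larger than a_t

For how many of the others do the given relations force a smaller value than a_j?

10

From a_j the given relations immediately reach a_g, a_c, a_t, a_k.
From those, a_a, a_f, a_q — 7 in total.
From those, a_i, a_b, a_d — 10 in total.
Nothing else is reachable below a_j; 10 in all.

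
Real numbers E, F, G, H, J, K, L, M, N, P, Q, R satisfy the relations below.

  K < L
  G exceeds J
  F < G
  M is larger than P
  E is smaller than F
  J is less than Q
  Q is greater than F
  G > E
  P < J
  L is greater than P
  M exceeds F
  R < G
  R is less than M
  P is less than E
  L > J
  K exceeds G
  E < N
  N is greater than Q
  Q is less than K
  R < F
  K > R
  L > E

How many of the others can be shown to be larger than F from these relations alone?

6

From F the given relations immediately reach Q, M, G.
From those, N, K — 5 in total.
From those, L — 6 in total.
No other element is forced above F by the given relations, so the count is 6.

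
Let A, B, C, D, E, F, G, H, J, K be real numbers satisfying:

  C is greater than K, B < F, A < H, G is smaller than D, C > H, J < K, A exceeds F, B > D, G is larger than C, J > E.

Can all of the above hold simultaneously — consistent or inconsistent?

inconsistent

Chaining the given relations yields C < G < D < B < F < A < H, so C < H. But one relation states H < C. These cannot both hold.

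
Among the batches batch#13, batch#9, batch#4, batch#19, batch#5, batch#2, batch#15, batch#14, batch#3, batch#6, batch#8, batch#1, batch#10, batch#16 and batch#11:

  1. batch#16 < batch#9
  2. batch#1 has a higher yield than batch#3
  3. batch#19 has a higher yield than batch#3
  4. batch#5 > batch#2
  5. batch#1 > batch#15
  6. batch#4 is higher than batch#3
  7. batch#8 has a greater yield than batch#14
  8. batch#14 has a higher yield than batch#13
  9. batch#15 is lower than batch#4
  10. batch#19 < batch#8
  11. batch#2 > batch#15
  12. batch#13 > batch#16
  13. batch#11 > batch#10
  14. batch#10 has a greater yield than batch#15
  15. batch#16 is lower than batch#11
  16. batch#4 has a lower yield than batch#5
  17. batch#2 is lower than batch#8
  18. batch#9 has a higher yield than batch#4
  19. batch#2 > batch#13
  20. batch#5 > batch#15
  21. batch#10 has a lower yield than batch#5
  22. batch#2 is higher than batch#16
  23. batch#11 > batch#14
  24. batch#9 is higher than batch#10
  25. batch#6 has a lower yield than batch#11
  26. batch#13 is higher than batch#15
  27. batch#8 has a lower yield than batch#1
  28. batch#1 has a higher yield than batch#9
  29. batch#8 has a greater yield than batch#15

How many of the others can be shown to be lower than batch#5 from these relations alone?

7

The elements the relations force below batch#5 are batch#3, batch#15, batch#16, batch#13, batch#2, batch#4, batch#10 — no chain reaches any other.
That is 7.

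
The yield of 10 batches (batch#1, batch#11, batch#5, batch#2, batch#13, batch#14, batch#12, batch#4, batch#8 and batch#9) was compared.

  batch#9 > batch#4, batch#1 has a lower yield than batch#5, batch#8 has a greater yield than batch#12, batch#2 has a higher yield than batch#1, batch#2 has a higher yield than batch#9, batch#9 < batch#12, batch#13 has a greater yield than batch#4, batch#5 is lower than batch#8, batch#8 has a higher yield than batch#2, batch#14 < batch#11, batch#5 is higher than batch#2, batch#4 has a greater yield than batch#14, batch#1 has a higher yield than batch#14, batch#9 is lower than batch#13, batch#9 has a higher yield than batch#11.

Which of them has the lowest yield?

batch#14

batch#4 is not least since batch#14 < batch#4; batch#11 is not least since batch#14 < batch#11; batch#9 is not least since batch#11 < batch#9; batch#1 is not least since batch#14 < batch#1; batch#12 is not least since batch#9 < batch#12; batch#2 is not least since batch#1 < batch#2; batch#5 is not least since batch#2 < batch#5; batch#8 is not least since batch#12 < batch#8; batch#13 is not least since batch#9 < batch#13.
Only batch#14 has nothing below it, so batch#14 is the lowest yield.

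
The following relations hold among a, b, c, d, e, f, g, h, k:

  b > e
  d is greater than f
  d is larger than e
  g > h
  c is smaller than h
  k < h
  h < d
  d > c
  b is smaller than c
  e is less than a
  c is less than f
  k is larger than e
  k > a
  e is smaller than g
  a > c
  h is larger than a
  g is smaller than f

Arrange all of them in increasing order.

e < b < c < a < k < h < g < f < d

Nothing is placed below e, so it is least; from there e < b; b < c; c < a; a < k; k < h; h < g; g < f; f < d, each given directly.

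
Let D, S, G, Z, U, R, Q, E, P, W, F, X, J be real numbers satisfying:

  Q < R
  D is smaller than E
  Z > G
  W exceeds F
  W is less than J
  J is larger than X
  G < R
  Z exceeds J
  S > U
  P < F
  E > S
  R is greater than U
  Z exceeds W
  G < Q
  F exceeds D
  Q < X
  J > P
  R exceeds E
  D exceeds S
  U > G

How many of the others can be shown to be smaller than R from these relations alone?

6

From R the given relations immediately reach G, Q, U, E.
From those, S, D — 6 in total.
Nothing else is reachable below R; 6 in all.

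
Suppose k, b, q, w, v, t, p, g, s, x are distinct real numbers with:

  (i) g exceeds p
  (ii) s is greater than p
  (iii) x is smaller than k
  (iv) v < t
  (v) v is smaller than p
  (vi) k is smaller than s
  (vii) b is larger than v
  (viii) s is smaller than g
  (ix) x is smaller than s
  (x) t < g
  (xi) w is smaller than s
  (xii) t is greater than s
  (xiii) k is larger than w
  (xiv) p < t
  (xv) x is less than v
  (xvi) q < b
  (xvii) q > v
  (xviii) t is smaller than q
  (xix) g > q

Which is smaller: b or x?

Chaining the given relations: x < k < s < t < q < b.
So x < b; x is the smaller of the two.

x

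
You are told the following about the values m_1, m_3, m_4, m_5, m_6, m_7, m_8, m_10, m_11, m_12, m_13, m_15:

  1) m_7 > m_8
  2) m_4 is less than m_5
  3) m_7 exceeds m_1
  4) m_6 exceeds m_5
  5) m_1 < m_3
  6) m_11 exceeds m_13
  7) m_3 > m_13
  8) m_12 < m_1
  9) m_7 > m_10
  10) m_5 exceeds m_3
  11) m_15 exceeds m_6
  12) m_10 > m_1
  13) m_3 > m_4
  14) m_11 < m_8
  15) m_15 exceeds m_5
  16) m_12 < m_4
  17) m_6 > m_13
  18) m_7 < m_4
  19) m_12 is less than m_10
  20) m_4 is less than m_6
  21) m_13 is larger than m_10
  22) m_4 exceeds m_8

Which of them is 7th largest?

Chaining the given pairs: m_12 < m_1 < m_10 < m_13 < m_11 < m_8 < m_7 < m_4 < m_3 < m_5 < m_6 < m_15.
The 7th largest is m_8.

m_8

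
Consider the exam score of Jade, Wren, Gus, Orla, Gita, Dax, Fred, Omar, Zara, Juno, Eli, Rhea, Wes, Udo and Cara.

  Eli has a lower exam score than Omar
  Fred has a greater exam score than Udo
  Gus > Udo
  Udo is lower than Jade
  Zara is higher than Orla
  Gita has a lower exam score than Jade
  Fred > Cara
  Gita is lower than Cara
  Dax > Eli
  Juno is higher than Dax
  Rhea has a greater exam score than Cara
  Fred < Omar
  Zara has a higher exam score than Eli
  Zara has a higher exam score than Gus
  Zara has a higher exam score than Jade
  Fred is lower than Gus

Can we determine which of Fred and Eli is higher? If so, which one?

undetermined

Following every chain through Eli: above Eli we get Dax, Omar, Zara, Juno.
Fred is not reached, and no chain runs the other way from Fred to Eli.
So the given relations leave the order of Eli and Fred undetermined.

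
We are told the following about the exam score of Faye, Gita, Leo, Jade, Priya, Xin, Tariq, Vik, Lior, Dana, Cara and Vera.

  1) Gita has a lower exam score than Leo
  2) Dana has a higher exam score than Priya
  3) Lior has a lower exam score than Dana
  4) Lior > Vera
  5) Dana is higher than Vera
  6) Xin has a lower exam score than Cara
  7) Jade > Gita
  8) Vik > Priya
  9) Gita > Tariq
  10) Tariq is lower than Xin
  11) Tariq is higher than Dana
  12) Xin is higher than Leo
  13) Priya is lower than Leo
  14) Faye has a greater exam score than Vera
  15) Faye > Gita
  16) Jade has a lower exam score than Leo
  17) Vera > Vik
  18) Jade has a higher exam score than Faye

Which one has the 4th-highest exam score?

Jade

Chaining the given pairs: Priya < Vik < Vera < Lior < Dana < Tariq < Gita < Faye < Jade < Leo < Xin < Cara.
The 4th largest is Jade.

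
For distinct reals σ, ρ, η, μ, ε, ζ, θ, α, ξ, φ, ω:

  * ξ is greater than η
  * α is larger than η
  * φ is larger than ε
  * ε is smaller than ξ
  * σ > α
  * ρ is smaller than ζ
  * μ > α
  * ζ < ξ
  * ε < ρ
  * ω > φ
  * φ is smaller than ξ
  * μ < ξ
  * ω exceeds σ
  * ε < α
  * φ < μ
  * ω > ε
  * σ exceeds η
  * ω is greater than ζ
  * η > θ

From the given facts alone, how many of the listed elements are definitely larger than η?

5

Directly above η: α, σ, ξ.
One step further: μ, ω (5 so far).
No other element is forced above η by the given relations, so the count is 5.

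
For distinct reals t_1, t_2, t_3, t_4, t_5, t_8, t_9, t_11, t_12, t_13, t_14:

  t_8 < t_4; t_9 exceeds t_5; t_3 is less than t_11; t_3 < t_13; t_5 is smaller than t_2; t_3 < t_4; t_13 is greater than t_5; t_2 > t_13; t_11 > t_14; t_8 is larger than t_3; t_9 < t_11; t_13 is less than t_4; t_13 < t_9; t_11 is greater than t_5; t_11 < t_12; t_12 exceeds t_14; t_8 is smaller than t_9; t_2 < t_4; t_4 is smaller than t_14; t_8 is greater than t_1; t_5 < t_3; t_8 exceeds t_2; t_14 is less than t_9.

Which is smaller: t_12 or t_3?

t_3 < t_13 and t_13 < t_2 give t_3 < t_2.
Then t_2 < t_8 extends the chain to t_8.
With t_8 < t_4: t_3 < t_13 < t_2 < t_8 < t_4.
Then t_4 < t_14 extends the chain to t_14.
Then t_14 < t_9 extends the chain to t_9.
With t_9 < t_11: t_3 < t_13 < t_2 < t_8 < t_4 < t_14 < t_9 < t_11.
With t_11 < t_12: t_3 < t_13 < t_2 < t_8 < t_4 < t_14 < t_9 < t_11 < t_12.
So t_3 < t_12; t_3 is the smaller of the two.

t_3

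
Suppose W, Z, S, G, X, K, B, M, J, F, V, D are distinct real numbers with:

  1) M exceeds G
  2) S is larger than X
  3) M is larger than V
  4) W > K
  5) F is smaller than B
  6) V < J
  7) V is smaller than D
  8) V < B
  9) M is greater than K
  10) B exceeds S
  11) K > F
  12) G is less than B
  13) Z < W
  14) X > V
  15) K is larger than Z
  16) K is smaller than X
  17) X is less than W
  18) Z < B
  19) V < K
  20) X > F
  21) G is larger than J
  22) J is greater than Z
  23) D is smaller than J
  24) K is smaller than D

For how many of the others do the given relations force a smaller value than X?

4

Directly below X: F, V, K.
One step further: Z (4 so far).
No other element is forced below X by the given relations, so the count is 4.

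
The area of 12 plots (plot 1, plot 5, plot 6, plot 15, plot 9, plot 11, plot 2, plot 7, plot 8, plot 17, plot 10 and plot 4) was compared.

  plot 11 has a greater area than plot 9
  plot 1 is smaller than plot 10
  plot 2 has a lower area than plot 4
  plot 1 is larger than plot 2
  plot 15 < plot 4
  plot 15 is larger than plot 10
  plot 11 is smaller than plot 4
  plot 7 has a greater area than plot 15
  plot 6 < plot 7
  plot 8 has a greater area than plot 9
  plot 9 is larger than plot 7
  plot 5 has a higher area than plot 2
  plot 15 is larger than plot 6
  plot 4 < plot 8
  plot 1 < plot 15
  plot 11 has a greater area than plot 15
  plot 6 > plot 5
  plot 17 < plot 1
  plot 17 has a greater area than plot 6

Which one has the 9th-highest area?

Piecing the relations together gives one ordering: plot 2 < plot 5 < plot 6 < plot 17 < plot 1 < plot 10 < plot 15 < plot 7 < plot 9 < plot 11 < plot 4 < plot 8.
The 9th largest is plot 17.

plot 17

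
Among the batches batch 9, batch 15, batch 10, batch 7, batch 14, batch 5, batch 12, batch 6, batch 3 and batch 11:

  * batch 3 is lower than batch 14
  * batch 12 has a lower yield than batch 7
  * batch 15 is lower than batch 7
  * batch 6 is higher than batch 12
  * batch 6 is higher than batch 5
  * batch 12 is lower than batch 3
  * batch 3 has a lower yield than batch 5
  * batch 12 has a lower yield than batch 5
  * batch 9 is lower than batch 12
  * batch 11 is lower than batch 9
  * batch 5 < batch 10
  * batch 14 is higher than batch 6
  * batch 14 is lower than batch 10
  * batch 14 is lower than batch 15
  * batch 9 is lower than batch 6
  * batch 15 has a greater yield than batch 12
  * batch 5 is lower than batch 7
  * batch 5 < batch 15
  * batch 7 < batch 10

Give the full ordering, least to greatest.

Nothing is placed below batch 11, so it is least; from there batch 11 < batch 9; batch 9 < batch 12; batch 12 < batch 3; batch 3 < batch 5; batch 5 < batch 6; batch 6 < batch 14; batch 14 < batch 15; batch 15 < batch 7; batch 7 < batch 10, each given directly.

batch 11 < batch 9 < batch 12 < batch 3 < batch 5 < batch 6 < batch 14 < batch 15 < batch 7 < batch 10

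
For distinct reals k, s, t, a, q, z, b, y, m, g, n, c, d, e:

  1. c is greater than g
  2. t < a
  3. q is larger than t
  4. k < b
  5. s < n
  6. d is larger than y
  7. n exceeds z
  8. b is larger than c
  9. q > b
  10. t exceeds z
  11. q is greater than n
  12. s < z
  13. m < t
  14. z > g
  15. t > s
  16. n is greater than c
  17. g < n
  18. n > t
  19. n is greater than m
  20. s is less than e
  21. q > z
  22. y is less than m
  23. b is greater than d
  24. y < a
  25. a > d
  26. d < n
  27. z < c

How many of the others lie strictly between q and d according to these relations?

2

The relations place d below q. An element lies strictly between them when it is forced above d and also forced below q.
Above d: {n, b, a}. Below q: {y, s, m, g, z, c, t, n, k, b}.
Intersection: {n, b} — 2.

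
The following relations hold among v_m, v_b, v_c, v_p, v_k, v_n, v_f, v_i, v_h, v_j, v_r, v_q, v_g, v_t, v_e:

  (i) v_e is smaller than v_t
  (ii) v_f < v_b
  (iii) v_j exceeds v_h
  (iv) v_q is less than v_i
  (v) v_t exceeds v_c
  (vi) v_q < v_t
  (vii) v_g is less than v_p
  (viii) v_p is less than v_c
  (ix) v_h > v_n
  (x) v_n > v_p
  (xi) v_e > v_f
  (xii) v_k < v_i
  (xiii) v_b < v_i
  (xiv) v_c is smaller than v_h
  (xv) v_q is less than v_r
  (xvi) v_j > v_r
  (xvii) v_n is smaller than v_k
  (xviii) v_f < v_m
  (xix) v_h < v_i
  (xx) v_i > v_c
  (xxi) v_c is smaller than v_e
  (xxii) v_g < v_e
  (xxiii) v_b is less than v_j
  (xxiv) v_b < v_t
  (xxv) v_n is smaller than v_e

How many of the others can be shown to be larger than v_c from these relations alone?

5

From v_c the given relations immediately reach v_h, v_e, v_t, v_i.
From those, v_j — 5 in total.
Nothing else is reachable above v_c; 5 in all.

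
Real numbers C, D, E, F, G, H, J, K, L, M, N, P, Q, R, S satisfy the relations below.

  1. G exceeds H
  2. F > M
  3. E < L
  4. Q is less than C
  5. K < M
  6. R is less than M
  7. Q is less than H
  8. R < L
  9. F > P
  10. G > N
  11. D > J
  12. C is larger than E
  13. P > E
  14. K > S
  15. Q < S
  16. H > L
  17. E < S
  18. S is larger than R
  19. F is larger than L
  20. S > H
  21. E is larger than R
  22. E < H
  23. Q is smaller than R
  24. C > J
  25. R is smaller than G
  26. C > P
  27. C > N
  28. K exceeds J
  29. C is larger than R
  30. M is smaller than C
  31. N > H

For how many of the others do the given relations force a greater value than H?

Directly above H: S, N, G.
One step further: K, C (5 so far).
One step further: M (6 so far).
One step further: F (7 so far).
Nothing else is reachable above H; 7 in all.

7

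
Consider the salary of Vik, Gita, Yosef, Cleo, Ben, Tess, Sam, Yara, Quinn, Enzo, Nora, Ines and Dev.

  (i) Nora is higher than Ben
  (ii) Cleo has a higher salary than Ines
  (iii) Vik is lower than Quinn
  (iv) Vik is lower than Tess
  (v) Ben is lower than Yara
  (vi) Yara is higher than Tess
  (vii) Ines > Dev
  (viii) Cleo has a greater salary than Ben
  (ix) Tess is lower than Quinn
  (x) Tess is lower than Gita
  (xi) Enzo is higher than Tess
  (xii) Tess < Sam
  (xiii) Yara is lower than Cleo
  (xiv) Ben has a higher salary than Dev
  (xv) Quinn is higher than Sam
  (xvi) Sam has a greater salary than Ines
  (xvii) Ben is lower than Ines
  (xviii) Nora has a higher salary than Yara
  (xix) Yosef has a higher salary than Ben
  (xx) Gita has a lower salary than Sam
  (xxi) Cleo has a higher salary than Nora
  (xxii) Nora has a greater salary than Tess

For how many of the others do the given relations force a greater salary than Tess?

7

From Tess the given relations immediately reach Enzo, Gita, Sam, Yara, Nora, Quinn.
From those, Cleo — 7 in total.
Nothing else is reachable above Tess; 7 in all.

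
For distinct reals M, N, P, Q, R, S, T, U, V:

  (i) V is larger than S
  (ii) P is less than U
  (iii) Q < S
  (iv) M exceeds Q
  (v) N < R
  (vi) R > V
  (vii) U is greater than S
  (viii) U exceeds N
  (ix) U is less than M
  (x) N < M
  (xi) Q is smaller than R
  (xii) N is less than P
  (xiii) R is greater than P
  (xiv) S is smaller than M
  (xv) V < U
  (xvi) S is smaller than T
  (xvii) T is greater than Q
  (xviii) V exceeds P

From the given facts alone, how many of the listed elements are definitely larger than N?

5

Directly above N: P, U, M, R.
One step further: V (5 so far).
Nothing else is reachable above N; 5 in all.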